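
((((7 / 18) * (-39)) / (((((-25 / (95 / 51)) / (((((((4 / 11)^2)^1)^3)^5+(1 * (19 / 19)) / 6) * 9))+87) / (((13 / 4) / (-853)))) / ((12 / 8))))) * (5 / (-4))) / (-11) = 0.00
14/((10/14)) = 98/5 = 19.60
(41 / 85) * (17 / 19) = 41 / 95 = 0.43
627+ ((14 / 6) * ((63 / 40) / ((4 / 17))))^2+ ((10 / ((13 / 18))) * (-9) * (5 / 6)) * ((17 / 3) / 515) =29815445139 / 34278400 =869.80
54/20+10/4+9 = 71/5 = 14.20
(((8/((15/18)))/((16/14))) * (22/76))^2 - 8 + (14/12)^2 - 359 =-116875079/324900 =-359.73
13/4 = 3.25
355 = 355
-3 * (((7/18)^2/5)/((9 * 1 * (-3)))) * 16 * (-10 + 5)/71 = -196/51759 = -0.00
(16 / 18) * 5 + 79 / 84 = 1357 / 252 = 5.38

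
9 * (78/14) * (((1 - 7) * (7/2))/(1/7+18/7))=-7371/19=-387.95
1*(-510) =-510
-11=-11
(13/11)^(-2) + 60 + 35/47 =488182/7943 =61.46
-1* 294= -294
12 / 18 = 2 / 3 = 0.67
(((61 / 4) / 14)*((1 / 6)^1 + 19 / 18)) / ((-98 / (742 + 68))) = -30195 / 2744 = -11.00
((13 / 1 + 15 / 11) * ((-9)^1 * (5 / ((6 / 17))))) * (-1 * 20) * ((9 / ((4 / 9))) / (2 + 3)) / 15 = 108783 / 11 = 9889.36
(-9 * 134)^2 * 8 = 11635488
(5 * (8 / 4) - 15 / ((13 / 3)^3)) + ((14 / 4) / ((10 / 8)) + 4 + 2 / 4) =376031 / 21970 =17.12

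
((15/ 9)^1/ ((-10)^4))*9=3/ 2000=0.00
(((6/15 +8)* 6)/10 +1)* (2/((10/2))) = 302/125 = 2.42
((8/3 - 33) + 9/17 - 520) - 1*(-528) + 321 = 15259/51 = 299.20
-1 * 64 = -64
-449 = -449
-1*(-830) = 830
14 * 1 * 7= 98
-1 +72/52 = 5/13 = 0.38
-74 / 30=-37 / 15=-2.47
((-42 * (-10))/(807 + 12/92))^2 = 13225/48841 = 0.27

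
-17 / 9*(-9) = 17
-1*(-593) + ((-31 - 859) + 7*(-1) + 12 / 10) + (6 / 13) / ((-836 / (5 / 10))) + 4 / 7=-114961809 / 380380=-302.23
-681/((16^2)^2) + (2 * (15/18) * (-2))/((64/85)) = -872443/196608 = -4.44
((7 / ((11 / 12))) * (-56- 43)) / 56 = -27 / 2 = -13.50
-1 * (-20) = 20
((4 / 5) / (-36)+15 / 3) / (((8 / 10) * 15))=0.41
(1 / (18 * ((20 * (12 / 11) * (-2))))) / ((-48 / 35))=0.00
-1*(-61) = 61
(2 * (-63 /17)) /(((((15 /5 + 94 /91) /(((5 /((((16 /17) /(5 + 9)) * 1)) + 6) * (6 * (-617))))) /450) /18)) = 27634674699450 /6239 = 4429343596.64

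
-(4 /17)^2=-16 /289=-0.06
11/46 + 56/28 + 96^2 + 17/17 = 424085/46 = 9219.24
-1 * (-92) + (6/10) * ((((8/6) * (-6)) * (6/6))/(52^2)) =155477/1690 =92.00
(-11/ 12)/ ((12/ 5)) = -55/ 144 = -0.38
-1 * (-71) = 71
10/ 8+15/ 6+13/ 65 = 79/ 20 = 3.95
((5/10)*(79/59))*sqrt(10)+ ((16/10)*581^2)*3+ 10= 79*sqrt(10)/118+ 8101514/5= 1620304.92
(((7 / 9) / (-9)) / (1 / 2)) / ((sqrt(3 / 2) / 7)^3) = -9604 * sqrt(6) / 729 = -32.27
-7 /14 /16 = -0.03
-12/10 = -6/5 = -1.20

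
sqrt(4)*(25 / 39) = 1.28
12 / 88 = 3 / 22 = 0.14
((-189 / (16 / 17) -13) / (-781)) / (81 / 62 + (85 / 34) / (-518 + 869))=0.21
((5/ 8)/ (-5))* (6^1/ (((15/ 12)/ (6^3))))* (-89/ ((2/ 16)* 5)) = 461376/ 25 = 18455.04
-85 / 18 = -4.72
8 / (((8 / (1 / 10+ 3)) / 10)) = 31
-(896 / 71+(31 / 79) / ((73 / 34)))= -5242066 / 409457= -12.80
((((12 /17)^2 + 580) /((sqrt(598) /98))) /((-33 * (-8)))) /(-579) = -2055109 * sqrt(598) /3302109954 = -0.02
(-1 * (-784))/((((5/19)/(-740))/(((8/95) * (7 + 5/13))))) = -89112576/65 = -1370962.71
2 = 2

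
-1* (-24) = 24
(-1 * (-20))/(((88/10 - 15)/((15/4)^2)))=-5625/124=-45.36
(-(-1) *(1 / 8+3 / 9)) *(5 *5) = 275 / 24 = 11.46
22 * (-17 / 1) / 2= -187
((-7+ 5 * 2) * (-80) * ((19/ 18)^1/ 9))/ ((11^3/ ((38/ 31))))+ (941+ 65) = 1120702402/ 1114047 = 1005.97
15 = 15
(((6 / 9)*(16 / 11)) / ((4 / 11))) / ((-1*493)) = -8 / 1479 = -0.01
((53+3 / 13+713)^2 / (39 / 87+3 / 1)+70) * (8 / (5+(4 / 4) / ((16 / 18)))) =6579673392 / 29575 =222474.16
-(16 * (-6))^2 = -9216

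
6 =6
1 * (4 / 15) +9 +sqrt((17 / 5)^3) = 17 * sqrt(85) / 25 +139 / 15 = 15.54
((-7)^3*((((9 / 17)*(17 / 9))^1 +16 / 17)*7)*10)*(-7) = 5546310 / 17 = 326253.53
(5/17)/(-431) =-5/7327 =-0.00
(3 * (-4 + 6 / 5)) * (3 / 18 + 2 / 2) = -49 / 5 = -9.80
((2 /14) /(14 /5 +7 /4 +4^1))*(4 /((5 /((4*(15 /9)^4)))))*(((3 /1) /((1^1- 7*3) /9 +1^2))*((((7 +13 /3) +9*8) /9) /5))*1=-2000000 /1066527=-1.88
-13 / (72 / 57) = -247 / 24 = -10.29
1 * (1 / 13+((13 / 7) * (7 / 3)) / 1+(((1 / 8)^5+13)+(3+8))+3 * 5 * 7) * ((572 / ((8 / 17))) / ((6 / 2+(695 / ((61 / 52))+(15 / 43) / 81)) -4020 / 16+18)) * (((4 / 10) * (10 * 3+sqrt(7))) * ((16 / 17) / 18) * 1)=305.68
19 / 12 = 1.58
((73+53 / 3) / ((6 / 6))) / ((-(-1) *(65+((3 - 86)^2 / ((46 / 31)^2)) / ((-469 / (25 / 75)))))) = 269933888 / 186898451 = 1.44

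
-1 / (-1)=1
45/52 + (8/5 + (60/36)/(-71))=135233/55380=2.44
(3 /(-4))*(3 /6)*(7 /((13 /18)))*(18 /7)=-243 /26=-9.35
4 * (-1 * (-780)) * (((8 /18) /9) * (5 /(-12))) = -5200 /81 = -64.20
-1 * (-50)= 50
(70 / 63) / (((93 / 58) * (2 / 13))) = 3770 / 837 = 4.50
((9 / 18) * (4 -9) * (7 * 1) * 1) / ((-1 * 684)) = 35 / 1368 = 0.03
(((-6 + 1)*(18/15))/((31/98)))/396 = -49/1023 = -0.05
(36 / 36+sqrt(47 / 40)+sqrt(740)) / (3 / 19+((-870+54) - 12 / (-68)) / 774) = -55556 *sqrt(185) / 24893 - 13889 *sqrt(470) / 248930 - 27778 / 24893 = -32.68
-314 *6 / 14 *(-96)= 90432 / 7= 12918.86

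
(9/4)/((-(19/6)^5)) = -17496/2476099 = -0.01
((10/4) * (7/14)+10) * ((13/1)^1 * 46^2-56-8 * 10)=307935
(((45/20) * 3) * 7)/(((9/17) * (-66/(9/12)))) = -357/352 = -1.01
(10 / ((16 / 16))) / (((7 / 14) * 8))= 5 / 2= 2.50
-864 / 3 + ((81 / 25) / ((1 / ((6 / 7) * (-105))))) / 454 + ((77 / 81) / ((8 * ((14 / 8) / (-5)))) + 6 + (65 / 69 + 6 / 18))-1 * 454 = -3111309869 / 4229010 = -735.71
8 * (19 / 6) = 76 / 3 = 25.33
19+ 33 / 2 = 35.50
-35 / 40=-7 / 8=-0.88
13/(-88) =-13/88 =-0.15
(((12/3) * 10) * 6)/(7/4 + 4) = 960/23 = 41.74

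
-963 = -963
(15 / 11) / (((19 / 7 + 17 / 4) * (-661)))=-28 / 94523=-0.00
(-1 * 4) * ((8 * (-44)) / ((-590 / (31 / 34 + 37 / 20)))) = -165264 / 25075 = -6.59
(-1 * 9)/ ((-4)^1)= 9/ 4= 2.25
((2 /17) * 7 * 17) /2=7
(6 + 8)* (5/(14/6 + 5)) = 105/11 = 9.55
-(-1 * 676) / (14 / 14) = 676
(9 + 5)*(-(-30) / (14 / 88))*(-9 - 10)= -50160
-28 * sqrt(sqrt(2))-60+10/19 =-1130/19-28 * 2^(1/4) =-92.77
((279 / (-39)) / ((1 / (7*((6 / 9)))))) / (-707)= 62 / 1313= 0.05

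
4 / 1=4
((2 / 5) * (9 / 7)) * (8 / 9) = 0.46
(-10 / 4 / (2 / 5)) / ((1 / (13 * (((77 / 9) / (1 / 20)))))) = -125125 / 9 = -13902.78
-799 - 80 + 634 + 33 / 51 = -4154 / 17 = -244.35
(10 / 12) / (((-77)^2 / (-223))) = -1115 / 35574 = -0.03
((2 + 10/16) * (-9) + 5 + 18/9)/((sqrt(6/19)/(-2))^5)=48013 * sqrt(114)/54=9493.31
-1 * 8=-8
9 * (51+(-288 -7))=-2196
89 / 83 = 1.07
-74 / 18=-4.11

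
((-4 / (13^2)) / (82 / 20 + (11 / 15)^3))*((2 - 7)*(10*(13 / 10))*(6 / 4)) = 202500 / 394381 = 0.51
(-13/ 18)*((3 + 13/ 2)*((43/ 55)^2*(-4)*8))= 3653624/ 27225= 134.20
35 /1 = 35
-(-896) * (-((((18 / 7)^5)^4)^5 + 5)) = -43098333750722163019194960354816601285455547865424047519015389181351151853504364678033667901665494950314441875802056218118320768 / 462068072803536855906378252728602401551029028414946485847699333055955922805275437143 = -93272693543245108931778000000000000000000000.00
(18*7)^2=15876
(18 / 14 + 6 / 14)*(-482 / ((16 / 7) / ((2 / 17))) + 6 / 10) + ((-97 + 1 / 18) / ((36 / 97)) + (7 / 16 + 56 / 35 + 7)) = -226458481 / 771120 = -293.67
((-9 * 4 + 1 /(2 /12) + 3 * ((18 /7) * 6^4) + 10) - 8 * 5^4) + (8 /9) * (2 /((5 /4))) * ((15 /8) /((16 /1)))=4977.88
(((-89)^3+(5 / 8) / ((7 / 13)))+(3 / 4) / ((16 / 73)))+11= -315819131 / 448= -704953.42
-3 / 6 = -1 / 2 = -0.50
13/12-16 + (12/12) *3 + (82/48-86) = -2309/24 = -96.21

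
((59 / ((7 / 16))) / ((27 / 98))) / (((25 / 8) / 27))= 105728 / 25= 4229.12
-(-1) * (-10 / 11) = -10 / 11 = -0.91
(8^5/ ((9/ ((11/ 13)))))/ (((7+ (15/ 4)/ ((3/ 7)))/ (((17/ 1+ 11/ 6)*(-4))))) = -325844992/ 22113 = -14735.45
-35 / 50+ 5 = 43 / 10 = 4.30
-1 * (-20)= 20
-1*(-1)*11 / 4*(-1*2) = -11 / 2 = -5.50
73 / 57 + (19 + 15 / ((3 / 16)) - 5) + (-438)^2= 10940539 / 57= 191939.28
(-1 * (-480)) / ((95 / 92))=8832 / 19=464.84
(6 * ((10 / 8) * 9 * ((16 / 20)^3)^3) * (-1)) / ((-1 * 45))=393216 / 1953125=0.20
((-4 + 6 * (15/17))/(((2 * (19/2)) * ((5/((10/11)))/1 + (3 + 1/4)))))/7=88/79135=0.00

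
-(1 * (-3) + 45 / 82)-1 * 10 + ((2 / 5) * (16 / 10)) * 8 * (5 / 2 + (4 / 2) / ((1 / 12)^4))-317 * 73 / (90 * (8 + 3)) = 21545021459 / 101475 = 212318.52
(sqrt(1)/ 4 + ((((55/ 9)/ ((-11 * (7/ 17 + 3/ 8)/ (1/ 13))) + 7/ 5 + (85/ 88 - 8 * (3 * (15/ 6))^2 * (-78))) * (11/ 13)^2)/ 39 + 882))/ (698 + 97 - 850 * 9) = -5038792066279/ 22624990291800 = -0.22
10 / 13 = 0.77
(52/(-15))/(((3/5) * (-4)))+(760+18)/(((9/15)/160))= 1867213/9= 207468.11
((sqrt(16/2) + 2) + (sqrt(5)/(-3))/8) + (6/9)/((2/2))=5.40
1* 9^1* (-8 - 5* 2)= -162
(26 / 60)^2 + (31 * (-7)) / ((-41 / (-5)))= -969571 / 36900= -26.28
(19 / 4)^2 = 361 / 16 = 22.56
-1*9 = -9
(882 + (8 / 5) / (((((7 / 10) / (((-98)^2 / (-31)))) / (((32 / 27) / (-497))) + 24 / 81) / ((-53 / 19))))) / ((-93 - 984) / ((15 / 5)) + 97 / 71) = -415984116975 / 169362485912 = -2.46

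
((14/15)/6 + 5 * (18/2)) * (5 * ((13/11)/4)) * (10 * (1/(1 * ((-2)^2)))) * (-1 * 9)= -16510/11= -1500.91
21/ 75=7/ 25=0.28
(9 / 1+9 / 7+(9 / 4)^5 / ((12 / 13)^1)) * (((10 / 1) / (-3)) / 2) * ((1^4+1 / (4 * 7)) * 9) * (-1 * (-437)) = -396550526175 / 802816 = -493949.46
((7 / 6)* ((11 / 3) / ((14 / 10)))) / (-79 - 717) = -55 / 14328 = -0.00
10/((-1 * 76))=-5/38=-0.13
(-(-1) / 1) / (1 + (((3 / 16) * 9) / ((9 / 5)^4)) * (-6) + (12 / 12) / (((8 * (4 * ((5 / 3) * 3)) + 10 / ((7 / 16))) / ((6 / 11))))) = 570240 / 21941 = 25.99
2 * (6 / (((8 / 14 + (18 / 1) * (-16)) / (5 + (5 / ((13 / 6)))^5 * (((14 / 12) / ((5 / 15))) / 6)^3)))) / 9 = -93518635 / 1120562274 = -0.08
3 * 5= 15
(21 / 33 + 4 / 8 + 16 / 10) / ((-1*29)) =-301 / 3190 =-0.09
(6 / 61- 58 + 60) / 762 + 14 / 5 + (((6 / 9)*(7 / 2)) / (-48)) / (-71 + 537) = 7284852247 / 2599273440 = 2.80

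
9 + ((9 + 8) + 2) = 28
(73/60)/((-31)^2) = 73/57660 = 0.00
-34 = -34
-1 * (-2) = 2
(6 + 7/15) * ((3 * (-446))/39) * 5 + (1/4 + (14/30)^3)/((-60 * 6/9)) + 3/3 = -7780201711/7020000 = -1108.29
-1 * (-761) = 761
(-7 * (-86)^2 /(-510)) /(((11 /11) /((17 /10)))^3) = 3740527 /7500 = 498.74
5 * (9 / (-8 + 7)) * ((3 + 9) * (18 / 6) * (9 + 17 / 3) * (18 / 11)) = -38880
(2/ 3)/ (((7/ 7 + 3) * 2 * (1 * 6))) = 1/ 72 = 0.01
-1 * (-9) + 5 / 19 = 176 / 19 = 9.26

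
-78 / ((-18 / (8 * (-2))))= -208 / 3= -69.33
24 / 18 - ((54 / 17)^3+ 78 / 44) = -32.49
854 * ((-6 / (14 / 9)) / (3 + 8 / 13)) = -42822 / 47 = -911.11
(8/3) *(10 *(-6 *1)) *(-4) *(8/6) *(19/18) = 24320/27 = 900.74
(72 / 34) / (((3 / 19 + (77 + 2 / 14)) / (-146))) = -233016 / 58259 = -4.00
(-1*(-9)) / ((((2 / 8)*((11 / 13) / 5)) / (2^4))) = 37440 / 11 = 3403.64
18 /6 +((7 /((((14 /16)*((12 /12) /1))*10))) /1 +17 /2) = 12.30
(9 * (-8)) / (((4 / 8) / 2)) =-288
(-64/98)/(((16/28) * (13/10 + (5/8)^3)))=-20480/27671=-0.74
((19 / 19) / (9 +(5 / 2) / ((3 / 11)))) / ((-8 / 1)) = -3 / 436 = -0.01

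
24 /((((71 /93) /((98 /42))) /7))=36456 /71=513.46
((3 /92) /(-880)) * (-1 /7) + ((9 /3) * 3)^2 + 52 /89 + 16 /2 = 89.58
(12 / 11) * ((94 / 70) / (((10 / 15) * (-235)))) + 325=625607 / 1925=324.99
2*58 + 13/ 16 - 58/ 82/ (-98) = 3755053/ 32144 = 116.82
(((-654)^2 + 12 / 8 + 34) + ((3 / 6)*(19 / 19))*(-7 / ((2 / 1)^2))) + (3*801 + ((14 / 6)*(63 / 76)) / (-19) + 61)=1242459543 / 2888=430214.52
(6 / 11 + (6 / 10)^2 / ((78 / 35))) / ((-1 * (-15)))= 337 / 7150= 0.05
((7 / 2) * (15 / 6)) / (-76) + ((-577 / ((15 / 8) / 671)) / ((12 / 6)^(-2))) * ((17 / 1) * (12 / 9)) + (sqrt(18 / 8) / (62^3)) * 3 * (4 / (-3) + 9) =-3814924052697859 / 203770440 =-18721675.49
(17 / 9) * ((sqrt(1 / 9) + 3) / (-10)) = -17 / 27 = -0.63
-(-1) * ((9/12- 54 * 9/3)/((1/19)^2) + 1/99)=-23051651/396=-58211.24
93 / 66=31 / 22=1.41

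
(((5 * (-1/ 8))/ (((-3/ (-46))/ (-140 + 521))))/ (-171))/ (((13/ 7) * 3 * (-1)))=-102235/ 26676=-3.83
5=5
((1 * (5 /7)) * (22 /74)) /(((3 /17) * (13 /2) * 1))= 1870 /10101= 0.19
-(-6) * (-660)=-3960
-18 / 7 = -2.57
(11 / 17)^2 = 121 / 289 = 0.42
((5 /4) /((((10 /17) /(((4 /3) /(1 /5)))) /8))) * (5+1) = 680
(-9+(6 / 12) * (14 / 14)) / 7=-17 / 14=-1.21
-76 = -76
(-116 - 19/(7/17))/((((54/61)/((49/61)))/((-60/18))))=39725/81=490.43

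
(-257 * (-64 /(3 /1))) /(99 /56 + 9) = 921088 /1809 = 509.17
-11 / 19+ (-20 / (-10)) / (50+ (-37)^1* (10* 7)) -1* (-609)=14681181 / 24130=608.42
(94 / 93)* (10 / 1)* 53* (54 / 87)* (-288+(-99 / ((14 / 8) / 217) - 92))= -3783131520 / 899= -4208155.19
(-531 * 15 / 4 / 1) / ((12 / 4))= -2655 / 4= -663.75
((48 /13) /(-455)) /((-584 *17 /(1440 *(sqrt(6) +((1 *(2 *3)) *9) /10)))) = 0.01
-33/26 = -1.27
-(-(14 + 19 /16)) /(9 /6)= 81 /8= 10.12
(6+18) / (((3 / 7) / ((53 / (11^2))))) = 2968 / 121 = 24.53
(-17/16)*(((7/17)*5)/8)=-35/128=-0.27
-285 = -285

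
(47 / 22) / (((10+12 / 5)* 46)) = 235 / 62744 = 0.00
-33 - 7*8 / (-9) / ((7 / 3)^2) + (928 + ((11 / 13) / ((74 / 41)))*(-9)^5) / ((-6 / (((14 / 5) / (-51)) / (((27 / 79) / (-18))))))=99387034588 / 7727265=12861.86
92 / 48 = 23 / 12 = 1.92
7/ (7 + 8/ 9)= 63/ 71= 0.89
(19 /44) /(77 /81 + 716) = 1539 /2555212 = 0.00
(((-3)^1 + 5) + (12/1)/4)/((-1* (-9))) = 5/9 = 0.56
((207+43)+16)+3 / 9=799 / 3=266.33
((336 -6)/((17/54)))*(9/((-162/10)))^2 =5500/17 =323.53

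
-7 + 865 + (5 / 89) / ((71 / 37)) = 5421887 / 6319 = 858.03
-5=-5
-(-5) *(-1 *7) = -35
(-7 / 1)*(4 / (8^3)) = -0.05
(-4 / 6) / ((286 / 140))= -140 / 429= -0.33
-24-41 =-65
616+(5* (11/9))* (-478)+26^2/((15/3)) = -97646/45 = -2169.91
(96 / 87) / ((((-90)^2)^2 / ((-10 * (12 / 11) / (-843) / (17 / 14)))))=224 / 1249758142875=0.00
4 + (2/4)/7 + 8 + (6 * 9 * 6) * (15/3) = 22849/14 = 1632.07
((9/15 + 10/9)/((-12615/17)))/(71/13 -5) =-17017/3406050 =-0.00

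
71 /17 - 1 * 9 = -82 /17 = -4.82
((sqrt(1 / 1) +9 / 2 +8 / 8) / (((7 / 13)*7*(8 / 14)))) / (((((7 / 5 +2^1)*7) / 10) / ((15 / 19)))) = 63375 / 63308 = 1.00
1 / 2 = 0.50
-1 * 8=-8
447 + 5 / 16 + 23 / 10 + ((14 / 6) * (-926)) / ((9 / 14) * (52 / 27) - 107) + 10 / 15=250906567 / 533040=470.71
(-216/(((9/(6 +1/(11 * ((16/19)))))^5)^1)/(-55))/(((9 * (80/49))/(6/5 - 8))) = -9567033829609375/36563462560677888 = -0.26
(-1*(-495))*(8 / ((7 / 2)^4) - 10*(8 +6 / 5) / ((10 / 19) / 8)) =-1661928048 / 2401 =-692181.61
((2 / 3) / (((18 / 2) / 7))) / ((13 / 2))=0.08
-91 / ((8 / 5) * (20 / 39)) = -3549 / 32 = -110.91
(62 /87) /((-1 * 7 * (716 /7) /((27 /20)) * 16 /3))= -837 /3322240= -0.00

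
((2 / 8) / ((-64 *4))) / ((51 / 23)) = -23 / 52224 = -0.00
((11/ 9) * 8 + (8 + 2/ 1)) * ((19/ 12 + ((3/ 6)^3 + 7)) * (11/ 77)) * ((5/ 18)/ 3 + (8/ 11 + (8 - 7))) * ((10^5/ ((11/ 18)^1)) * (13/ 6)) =297045287500/ 18711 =15875436.24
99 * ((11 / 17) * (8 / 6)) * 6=8712 / 17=512.47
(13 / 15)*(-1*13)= -169 / 15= -11.27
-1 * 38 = -38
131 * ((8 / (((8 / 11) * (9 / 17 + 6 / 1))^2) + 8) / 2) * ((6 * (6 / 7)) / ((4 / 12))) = 323640609 / 38332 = 8443.09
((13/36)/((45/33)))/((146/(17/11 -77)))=-1079/7884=-0.14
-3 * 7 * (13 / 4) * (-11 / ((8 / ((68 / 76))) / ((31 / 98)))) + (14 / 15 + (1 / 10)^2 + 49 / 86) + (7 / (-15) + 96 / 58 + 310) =270081408463 / 796084800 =339.26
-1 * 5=-5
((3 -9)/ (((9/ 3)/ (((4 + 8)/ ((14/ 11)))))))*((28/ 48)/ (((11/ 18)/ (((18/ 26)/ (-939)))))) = 54/ 4069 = 0.01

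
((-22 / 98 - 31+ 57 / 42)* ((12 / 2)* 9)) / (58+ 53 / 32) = -2528928 / 93541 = -27.04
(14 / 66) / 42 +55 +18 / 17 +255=311.06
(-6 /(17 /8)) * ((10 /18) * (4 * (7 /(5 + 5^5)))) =-224 /15963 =-0.01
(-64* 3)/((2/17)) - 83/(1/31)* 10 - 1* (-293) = -27069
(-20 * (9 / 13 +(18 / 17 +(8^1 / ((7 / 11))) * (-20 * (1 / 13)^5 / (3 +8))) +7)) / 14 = -3866560980 / 309287069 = -12.50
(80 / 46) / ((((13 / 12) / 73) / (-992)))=-34759680 / 299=-116253.11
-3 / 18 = -1 / 6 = -0.17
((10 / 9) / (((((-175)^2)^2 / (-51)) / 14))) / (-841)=68 / 67608515625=0.00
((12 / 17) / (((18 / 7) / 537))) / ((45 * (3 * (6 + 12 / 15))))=1253 / 7803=0.16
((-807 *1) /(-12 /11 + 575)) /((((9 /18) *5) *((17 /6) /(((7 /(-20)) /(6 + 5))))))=16947 /2683025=0.01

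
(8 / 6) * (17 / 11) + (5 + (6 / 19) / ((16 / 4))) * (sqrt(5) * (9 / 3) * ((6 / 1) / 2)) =68 / 33 + 1737 * sqrt(5) / 38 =104.27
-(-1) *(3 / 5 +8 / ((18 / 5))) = 127 / 45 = 2.82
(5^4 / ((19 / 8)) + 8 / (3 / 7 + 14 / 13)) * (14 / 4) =2445912 / 2603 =939.65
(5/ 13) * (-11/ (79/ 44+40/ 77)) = -16940/ 9269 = -1.83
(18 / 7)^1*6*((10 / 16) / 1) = 135 / 14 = 9.64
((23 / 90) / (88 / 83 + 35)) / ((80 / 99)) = 20999 / 2394400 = 0.01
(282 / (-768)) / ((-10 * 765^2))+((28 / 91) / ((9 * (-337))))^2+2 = 28754734224382567 / 14377366587168000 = 2.00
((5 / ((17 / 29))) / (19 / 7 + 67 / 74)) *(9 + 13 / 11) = 1682464 / 70125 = 23.99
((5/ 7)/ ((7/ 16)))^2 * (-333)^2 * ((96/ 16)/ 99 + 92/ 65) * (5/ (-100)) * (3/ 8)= -2808596592/ 343343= -8180.15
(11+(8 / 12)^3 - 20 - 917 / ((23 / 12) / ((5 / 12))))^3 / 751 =-2156689088000000 / 179851778811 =-11991.48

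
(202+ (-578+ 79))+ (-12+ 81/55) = -16914/55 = -307.53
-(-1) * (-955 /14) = -955 /14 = -68.21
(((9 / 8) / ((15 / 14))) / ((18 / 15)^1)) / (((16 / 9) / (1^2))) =63 / 128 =0.49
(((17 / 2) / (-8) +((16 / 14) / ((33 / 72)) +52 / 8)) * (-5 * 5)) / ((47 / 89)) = -21740475 / 57904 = -375.46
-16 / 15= -1.07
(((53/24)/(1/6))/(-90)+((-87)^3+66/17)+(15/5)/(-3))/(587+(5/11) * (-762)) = -44330237831/16199640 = -2736.50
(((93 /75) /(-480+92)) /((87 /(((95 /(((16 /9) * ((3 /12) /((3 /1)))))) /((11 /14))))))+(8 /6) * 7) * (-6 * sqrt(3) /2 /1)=-34544839 * sqrt(3) /1237720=-48.34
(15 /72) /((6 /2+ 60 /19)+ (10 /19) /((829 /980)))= 78755 /2563032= 0.03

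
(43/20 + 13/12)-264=-7823/30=-260.77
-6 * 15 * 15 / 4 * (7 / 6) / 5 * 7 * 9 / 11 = -19845 / 44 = -451.02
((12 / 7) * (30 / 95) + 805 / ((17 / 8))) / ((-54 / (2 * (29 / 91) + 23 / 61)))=-804992744 / 112957299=-7.13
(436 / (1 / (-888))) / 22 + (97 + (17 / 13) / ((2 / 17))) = -5002263 / 286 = -17490.43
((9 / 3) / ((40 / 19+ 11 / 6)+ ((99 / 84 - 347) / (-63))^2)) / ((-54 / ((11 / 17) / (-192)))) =1505427 / 273945871000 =0.00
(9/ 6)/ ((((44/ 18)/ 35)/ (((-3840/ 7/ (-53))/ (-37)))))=-129600/ 21571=-6.01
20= 20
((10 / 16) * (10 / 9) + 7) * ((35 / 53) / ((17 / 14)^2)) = 475055 / 137853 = 3.45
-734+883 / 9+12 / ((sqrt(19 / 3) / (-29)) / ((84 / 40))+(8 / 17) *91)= -843316357160383 / 1326785486877+5280030 *sqrt(57) / 147420609653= -635.61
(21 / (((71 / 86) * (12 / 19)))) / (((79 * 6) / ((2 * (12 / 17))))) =11438 / 95353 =0.12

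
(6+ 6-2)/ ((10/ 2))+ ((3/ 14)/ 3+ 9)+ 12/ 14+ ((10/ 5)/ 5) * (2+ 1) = 919/ 70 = 13.13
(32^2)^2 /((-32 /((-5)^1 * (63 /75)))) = 688128 /5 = 137625.60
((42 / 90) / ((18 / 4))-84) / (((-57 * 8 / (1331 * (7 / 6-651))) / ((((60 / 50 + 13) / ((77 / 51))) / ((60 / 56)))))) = -3224723163739 / 2308500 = -1396891.13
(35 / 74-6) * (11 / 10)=-4499 / 740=-6.08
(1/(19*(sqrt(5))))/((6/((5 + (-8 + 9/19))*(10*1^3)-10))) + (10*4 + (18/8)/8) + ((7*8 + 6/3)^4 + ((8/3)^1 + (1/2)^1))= 1086387787/96-67*sqrt(5)/1083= 11316539.31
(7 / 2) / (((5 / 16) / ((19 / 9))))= 23.64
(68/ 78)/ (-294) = -17/ 5733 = -0.00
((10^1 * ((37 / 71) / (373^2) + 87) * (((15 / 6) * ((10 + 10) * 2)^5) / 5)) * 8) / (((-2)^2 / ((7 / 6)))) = 3080089134080000000 / 29634477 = 103936004474.79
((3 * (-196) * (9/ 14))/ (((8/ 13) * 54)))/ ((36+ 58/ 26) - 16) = -1183/ 2312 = -0.51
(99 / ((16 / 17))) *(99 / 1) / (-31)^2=166617 / 15376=10.84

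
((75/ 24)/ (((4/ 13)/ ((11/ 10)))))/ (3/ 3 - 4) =-715/ 192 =-3.72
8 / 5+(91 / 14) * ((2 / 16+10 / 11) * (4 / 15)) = 2239 / 660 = 3.39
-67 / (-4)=16.75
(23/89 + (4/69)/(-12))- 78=-1432322/18423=-77.75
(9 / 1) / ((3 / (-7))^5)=-16807 / 27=-622.48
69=69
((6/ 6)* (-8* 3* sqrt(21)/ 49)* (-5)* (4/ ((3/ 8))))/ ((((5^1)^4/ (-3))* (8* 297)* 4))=-8* sqrt(21)/ 606375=-0.00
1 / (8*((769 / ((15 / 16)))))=15 / 98432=0.00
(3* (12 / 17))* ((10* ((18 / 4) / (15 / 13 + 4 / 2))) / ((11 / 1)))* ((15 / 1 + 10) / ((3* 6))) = 29250 / 7667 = 3.82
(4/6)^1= 2/3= 0.67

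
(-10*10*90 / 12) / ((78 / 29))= -3625 / 13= -278.85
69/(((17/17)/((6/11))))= 37.64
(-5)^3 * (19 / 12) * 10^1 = -11875 / 6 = -1979.17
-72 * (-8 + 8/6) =480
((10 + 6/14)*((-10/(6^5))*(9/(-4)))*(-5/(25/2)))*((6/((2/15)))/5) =-73/672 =-0.11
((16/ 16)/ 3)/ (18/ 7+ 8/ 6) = 7/ 82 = 0.09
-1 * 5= -5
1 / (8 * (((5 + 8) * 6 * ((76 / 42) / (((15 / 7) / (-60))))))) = -1 / 31616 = -0.00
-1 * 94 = -94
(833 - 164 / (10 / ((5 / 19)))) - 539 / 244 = 3831539 / 4636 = 826.48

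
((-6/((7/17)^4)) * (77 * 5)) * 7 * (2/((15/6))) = -449990.69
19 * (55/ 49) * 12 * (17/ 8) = 53295/ 98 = 543.83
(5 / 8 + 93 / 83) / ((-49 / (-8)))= 1159 / 4067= 0.28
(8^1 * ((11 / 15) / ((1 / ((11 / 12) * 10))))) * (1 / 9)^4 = 484 / 59049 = 0.01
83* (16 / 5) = 1328 / 5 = 265.60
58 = 58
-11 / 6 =-1.83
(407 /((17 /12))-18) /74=2289 /629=3.64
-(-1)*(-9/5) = -9/5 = -1.80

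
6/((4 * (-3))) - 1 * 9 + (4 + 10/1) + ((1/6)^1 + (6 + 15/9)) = 12.33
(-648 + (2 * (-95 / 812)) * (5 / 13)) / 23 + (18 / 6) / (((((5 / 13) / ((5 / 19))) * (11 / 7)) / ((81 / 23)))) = -598196957 / 25371346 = -23.58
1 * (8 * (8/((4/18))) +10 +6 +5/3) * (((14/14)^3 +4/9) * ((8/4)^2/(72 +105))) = 47684/4779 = 9.98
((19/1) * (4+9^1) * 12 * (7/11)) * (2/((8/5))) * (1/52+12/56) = 24225/44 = 550.57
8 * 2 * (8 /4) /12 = 2.67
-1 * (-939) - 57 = 882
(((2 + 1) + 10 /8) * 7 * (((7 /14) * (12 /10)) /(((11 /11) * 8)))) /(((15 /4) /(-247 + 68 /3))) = -80087 /600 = -133.48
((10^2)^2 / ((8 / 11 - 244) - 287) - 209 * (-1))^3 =1364295955675655673 / 198461344537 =6874366.18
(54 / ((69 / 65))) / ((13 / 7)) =630 / 23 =27.39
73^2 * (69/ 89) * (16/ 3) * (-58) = -1278001.98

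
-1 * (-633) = 633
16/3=5.33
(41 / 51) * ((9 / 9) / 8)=41 / 408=0.10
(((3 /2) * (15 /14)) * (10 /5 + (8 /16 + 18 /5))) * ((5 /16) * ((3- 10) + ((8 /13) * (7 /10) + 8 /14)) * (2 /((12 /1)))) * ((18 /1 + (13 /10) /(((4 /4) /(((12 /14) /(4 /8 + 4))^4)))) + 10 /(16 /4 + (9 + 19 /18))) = -383193847624439 /6686453854080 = -57.31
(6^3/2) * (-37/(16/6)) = -2997/2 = -1498.50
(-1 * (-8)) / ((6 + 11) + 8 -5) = 2 / 5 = 0.40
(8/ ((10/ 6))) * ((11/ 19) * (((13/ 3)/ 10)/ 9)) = 572/ 4275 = 0.13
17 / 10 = 1.70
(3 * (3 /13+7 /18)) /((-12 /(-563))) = 81635 /936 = 87.22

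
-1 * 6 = -6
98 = 98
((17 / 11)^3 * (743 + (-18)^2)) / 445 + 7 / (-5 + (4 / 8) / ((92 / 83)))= 7.31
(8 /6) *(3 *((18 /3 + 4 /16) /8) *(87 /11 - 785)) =-53425 /22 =-2428.41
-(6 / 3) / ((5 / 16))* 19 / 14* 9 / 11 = -2736 / 385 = -7.11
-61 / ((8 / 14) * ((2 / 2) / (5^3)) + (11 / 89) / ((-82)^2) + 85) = -31941521500 / 44511080869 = -0.72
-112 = -112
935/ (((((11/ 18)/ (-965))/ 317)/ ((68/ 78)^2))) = -60116450600/ 169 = -355718642.60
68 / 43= 1.58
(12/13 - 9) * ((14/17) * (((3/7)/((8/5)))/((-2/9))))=14175/1768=8.02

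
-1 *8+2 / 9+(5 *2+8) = 10.22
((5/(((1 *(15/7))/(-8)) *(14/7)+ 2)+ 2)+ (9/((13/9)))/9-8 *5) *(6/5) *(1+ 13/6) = -68647/533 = -128.79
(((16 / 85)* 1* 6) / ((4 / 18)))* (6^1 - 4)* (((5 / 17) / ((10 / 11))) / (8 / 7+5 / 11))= 121968 / 59245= 2.06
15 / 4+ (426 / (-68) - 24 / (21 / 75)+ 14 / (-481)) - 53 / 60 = -153070991 / 1717170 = -89.14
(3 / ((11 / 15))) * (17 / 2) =765 / 22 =34.77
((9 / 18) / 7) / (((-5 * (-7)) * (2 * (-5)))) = -1 / 4900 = -0.00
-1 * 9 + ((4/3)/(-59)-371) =-67264/177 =-380.02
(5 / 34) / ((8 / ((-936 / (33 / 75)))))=-39.10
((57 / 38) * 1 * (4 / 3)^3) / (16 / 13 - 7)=-416 / 675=-0.62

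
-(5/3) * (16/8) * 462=-1540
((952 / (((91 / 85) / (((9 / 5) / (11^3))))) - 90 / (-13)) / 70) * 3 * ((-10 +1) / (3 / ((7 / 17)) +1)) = -1898073 / 5017870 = -0.38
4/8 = 1/2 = 0.50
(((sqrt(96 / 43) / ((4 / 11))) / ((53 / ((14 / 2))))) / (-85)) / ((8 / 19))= -0.02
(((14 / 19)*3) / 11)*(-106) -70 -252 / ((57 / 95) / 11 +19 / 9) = -207.66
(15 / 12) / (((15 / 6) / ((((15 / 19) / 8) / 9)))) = 5 / 912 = 0.01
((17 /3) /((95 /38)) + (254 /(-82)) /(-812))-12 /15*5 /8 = 884143 /499380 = 1.77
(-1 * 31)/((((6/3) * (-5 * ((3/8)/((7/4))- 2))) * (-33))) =217/4125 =0.05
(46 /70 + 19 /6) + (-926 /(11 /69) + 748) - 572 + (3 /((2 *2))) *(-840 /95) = -247335653 /43890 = -5635.35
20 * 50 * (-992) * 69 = -68448000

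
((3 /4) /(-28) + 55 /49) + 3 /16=503 /392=1.28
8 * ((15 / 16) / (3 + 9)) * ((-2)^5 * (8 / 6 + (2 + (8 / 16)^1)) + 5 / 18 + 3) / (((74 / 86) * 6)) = -462035 / 31968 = -14.45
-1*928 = -928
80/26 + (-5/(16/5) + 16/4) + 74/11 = 28009/2288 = 12.24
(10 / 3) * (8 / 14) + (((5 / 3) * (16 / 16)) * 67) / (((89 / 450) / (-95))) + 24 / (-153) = -568057738 / 10591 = -53635.89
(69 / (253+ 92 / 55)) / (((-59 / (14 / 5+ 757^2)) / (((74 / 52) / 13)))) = -1166160413 / 4048226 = -288.07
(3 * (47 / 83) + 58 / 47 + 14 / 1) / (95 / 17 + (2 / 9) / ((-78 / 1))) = 394150185 / 130012528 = 3.03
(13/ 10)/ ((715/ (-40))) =-4/ 55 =-0.07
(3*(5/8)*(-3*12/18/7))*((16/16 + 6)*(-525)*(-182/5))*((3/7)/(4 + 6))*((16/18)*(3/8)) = -4095/4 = -1023.75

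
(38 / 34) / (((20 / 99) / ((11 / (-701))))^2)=22532499 / 3341526800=0.01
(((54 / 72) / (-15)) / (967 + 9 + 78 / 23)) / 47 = -23 / 21174440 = -0.00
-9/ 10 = -0.90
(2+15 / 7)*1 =4.14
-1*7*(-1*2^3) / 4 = 14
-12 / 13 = -0.92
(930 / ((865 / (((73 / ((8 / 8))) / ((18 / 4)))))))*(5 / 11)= 45260 / 5709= 7.93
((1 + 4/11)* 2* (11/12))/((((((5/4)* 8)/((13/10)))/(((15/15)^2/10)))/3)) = 39/400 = 0.10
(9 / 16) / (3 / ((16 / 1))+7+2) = 3 / 49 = 0.06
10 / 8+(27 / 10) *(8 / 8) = 79 / 20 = 3.95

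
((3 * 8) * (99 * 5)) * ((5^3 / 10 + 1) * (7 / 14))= 80190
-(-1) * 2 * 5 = 10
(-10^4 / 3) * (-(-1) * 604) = -6040000 / 3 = -2013333.33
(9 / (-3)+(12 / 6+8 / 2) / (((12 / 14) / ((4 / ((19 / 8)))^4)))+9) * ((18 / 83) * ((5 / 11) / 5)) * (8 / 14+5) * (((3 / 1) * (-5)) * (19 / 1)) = -85524217740 / 43835869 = -1951.01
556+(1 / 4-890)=-1335 / 4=-333.75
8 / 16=1 / 2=0.50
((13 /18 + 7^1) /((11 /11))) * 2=139 /9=15.44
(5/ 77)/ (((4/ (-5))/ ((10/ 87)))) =-125/ 13398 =-0.01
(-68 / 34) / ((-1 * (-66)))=-1 / 33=-0.03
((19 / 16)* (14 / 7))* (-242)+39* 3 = -1831 / 4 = -457.75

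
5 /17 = 0.29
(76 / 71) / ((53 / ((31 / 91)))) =2356 / 342433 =0.01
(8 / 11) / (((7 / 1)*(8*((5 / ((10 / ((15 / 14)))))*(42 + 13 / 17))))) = 68 / 119955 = 0.00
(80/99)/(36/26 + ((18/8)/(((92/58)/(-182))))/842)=0.75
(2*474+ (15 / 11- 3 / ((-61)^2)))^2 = 1509972919056900 / 1675346761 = 901289.78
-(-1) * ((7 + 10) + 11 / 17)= 300 / 17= 17.65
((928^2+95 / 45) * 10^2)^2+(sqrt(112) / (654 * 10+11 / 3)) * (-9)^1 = 600729629556250000 / 81-108 * sqrt(7) / 19631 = 7416415179706790.11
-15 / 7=-2.14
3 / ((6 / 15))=15 / 2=7.50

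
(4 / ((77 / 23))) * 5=460 / 77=5.97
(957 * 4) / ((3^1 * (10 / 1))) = 127.60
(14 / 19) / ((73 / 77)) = 1078 / 1387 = 0.78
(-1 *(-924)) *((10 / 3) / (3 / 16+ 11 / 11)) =49280 / 19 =2593.68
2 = 2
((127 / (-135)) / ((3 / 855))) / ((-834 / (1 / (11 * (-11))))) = -2413 / 908226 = -0.00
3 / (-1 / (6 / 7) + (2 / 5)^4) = -11250 / 4279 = -2.63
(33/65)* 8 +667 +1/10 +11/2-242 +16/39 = 84839/195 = 435.07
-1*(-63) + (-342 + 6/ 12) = -557/ 2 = -278.50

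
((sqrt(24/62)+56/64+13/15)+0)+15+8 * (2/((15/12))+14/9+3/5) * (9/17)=2 * sqrt(93)/31+66601/2040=33.27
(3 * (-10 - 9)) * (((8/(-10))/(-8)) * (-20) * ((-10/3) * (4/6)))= -760/3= -253.33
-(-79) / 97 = 79 / 97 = 0.81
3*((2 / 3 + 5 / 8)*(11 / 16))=2.66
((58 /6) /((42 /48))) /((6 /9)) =116 /7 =16.57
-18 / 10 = -9 / 5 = -1.80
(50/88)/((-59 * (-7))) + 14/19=254883/345268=0.74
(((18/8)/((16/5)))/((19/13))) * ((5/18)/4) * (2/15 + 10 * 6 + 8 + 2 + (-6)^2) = 12935/3648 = 3.55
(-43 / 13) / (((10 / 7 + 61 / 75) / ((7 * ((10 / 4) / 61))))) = -790125 / 1866722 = -0.42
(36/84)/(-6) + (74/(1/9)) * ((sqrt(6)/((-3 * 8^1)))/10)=-111 * sqrt(6)/40 - 1/14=-6.87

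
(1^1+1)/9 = 2/9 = 0.22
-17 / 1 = -17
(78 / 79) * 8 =624 / 79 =7.90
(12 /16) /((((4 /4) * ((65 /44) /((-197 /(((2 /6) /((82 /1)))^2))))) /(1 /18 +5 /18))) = -131138172 /65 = -2017510.34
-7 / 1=-7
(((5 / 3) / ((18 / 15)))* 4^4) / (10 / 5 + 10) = 29.63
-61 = -61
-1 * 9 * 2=-18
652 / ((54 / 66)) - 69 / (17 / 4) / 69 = 121888 / 153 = 796.65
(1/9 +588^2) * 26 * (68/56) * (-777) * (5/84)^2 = -636108659225/21168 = -30050484.66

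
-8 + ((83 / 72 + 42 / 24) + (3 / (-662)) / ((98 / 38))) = -5954425 / 1167768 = -5.10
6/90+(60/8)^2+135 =11479/60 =191.32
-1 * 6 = -6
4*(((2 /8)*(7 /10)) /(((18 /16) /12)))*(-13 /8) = -182 /15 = -12.13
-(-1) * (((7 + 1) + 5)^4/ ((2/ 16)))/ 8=28561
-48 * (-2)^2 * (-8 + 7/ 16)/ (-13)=-1452/ 13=-111.69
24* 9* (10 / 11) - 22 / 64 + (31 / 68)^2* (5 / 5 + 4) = 20046421 / 101728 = 197.06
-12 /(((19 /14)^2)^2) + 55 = 6706663 /130321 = 51.46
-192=-192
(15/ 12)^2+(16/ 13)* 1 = 581/ 208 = 2.79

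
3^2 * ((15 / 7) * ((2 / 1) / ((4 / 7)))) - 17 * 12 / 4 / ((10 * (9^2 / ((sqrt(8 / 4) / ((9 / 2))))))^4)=7943330713527989 / 117678973533750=67.50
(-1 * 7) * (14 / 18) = -49 / 9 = -5.44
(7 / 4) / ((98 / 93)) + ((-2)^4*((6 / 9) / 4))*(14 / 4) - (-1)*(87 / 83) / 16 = 308429 / 27888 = 11.06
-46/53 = -0.87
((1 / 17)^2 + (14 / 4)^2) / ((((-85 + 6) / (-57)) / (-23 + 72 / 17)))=-257562195 / 1552508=-165.90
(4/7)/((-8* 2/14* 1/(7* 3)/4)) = -42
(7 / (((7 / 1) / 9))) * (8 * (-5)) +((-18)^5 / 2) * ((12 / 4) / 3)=-945144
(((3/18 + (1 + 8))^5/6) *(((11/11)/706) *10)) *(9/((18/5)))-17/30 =62817219323/164695680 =381.41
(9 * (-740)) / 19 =-6660 / 19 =-350.53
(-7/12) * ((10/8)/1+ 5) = -175/48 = -3.65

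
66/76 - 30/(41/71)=-79587/1558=-51.08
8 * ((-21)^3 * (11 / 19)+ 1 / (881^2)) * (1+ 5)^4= -819780105494016 / 14747059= -55589396.20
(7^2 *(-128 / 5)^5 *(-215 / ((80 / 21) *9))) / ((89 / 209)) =6619706391789568 / 834375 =7933730507.01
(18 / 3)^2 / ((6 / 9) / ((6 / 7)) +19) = 162 / 89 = 1.82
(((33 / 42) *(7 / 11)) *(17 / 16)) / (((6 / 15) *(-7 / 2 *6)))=-85 / 1344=-0.06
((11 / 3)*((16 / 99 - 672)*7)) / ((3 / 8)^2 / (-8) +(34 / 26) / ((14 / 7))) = -442703872 / 16335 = -27101.55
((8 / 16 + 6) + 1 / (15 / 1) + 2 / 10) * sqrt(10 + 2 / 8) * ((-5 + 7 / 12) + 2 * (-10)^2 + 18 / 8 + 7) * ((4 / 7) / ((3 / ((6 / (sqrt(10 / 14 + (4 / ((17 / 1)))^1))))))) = 5204.31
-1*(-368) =368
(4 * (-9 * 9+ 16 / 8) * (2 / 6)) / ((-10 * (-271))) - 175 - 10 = -752183 / 4065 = -185.04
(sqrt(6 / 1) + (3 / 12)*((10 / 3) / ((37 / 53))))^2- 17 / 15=265*sqrt(6) / 111 + 1550369 / 246420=12.14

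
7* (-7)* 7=-343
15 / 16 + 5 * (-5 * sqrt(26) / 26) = 15 / 16 -25 * sqrt(26) / 26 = -3.97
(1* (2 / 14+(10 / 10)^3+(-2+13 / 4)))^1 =67 / 28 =2.39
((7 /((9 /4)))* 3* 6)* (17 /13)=952 /13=73.23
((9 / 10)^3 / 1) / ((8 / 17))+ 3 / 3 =20393 / 8000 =2.55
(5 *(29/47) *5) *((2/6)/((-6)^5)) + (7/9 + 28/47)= 1505227/1096416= 1.37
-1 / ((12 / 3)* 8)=-1 / 32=-0.03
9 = 9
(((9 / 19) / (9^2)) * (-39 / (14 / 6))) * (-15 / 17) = 195 / 2261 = 0.09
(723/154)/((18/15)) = 1205/308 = 3.91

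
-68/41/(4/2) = -34/41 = -0.83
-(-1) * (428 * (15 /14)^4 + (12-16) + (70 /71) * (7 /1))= 386576549 /681884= 566.92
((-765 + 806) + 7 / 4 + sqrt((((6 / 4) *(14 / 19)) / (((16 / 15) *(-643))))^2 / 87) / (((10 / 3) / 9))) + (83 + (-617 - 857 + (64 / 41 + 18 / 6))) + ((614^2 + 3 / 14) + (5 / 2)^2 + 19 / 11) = 567 *sqrt(87) / 11337376 + 2371920413 / 6314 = 375660.50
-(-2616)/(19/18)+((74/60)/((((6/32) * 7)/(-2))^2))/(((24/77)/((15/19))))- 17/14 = 17842639/7182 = 2484.36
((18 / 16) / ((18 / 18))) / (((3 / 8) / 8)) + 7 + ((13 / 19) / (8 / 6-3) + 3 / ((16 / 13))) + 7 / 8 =33.90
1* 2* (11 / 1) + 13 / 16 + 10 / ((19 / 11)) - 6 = 6871 / 304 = 22.60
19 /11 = 1.73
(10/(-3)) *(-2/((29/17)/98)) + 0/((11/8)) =33320/87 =382.99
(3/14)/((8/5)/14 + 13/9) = 0.14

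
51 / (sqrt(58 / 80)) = 102*sqrt(290) / 29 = 59.90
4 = 4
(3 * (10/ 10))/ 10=3/ 10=0.30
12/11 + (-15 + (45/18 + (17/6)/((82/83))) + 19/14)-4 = -423697/37884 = -11.18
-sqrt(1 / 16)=-1 / 4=-0.25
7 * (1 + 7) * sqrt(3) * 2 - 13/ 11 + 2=9/ 11 + 112 * sqrt(3)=194.81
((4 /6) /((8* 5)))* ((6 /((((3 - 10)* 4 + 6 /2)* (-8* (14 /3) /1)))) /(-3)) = -1 /28000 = -0.00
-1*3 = -3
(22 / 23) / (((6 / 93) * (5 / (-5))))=-341 / 23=-14.83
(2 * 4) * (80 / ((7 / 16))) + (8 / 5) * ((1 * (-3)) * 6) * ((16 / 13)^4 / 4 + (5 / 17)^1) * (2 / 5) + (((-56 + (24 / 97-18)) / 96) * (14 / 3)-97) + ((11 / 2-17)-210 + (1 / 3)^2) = 671094353562923 / 593423321400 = 1130.89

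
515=515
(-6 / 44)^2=9 / 484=0.02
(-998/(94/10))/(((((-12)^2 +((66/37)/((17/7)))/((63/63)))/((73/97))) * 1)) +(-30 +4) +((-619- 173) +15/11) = -1865422422008/2282732331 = -817.19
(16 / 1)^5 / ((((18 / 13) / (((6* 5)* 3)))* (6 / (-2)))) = -68157440 / 3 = -22719146.67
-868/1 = -868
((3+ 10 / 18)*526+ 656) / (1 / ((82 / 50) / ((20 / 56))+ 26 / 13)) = 18734464 / 1125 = 16652.86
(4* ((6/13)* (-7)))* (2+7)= -1512/13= -116.31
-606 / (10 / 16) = -4848 / 5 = -969.60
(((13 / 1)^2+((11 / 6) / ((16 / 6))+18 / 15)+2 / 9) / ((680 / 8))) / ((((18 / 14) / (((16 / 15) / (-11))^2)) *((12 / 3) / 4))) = 811664 / 55130625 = 0.01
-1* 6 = -6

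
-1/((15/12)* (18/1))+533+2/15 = 23989/45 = 533.09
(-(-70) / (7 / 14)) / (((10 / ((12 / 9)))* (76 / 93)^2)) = 20181 / 722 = 27.95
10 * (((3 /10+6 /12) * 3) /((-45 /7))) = -56 /15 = -3.73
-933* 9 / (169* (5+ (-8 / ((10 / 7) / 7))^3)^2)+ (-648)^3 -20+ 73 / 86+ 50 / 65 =-24907607881252038139993729 / 91539170588290646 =-272097810.38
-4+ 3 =-1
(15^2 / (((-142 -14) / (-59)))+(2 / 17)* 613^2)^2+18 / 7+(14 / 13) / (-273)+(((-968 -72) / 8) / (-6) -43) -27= 10731908107104823 / 5470192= 1961888743.05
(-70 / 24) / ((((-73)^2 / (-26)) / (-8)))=-1820 / 15987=-0.11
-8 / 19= -0.42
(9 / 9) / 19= 1 / 19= 0.05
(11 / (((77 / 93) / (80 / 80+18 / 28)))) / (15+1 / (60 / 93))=21390 / 16219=1.32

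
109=109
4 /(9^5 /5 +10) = 20 /59099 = 0.00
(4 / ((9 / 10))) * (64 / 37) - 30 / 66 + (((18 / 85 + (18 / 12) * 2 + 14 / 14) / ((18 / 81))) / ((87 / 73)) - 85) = -558586637 / 9029295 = -61.86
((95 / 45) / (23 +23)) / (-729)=-19 / 301806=-0.00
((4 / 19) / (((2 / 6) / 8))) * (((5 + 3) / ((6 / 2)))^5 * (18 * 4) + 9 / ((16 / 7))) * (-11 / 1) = -92312110 / 171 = -539836.90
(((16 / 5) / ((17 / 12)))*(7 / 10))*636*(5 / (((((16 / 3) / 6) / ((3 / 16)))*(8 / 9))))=1193.20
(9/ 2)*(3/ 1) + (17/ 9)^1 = 277/ 18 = 15.39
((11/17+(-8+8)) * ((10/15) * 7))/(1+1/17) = 2.85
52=52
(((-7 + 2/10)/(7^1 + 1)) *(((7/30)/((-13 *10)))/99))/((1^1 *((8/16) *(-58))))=-119/223938000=-0.00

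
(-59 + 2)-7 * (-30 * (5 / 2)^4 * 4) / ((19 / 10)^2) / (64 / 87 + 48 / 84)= 990950979 / 143678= 6897.03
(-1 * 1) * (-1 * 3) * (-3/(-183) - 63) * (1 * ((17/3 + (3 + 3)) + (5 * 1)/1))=-192100/61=-3149.18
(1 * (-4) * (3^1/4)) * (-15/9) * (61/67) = 305/67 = 4.55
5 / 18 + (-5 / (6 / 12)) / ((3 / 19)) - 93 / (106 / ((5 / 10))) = -121147 / 1908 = -63.49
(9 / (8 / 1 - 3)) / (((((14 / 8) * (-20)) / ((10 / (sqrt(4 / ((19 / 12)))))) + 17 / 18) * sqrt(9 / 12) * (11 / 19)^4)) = -10640449008 * sqrt(19) / 13544462305 - 4546117764 * sqrt(3) / 13544462305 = -4.01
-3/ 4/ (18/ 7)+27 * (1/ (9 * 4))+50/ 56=227/ 168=1.35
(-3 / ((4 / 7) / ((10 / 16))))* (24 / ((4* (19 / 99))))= -31185 / 304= -102.58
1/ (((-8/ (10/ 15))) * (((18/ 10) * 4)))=-5/ 432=-0.01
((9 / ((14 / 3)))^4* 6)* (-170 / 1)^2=11518983675 / 4802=2398788.77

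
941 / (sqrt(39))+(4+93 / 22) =181 / 22+941*sqrt(39) / 39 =158.91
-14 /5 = -2.80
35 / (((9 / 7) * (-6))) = -245 / 54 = -4.54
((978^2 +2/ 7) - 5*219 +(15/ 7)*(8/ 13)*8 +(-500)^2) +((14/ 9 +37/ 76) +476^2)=89132031011/ 62244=1431977.88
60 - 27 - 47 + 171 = 157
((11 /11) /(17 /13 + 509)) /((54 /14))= 91 /179118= 0.00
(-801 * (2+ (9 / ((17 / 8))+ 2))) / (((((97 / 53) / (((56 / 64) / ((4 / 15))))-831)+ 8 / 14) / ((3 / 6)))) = 312029550 / 78509927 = 3.97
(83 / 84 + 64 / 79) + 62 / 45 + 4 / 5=395771 / 99540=3.98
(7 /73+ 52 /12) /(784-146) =485 /69861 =0.01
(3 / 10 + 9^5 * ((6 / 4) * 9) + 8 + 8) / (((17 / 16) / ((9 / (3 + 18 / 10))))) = 23915334 / 17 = 1406784.35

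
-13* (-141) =1833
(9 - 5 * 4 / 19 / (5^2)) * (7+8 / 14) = 45103 / 665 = 67.82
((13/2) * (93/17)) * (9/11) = 29.09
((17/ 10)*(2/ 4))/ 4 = 17/ 80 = 0.21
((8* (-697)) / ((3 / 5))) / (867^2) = -1640 / 132651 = -0.01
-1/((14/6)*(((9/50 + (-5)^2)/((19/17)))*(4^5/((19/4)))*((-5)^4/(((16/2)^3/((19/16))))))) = -228/3745525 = -0.00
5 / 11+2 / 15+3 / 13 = 1756 / 2145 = 0.82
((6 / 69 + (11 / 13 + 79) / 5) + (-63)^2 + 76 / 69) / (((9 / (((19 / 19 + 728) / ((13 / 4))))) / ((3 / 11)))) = 27094.72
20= 20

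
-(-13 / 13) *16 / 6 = 8 / 3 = 2.67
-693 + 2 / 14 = -4850 / 7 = -692.86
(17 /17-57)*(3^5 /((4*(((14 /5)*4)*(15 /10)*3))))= -135 /2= -67.50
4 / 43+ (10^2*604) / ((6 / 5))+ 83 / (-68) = 441514109 / 8772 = 50332.21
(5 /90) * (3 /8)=1 /48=0.02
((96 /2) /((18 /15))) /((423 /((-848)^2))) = 68000.38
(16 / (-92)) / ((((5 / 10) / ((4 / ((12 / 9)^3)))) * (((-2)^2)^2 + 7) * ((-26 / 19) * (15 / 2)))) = 171 / 68770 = 0.00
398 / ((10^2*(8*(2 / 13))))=2587 / 800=3.23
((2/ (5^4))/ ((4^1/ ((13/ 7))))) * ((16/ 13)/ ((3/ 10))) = 16/ 2625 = 0.01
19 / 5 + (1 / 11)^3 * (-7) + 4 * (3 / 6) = 38564 / 6655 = 5.79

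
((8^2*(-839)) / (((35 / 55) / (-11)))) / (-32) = -203038 / 7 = -29005.43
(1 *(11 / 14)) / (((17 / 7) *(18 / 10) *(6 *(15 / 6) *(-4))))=-11 / 3672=-0.00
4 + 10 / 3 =22 / 3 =7.33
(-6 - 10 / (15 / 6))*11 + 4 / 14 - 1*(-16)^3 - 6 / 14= 27901 / 7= 3985.86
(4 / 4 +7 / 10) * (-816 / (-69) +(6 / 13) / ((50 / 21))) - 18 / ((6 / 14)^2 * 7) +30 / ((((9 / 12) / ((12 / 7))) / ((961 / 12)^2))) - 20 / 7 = 690337562093 / 1569750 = 439775.48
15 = 15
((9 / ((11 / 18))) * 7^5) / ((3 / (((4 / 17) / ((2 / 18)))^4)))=1524382530048 / 918731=1659226.18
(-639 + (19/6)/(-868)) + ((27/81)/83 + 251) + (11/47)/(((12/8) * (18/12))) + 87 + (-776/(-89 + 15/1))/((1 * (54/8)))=-2025157953691/6765363864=-299.34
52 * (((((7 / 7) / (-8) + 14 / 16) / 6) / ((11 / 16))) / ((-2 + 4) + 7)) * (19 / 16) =247 / 198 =1.25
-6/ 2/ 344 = -3/ 344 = -0.01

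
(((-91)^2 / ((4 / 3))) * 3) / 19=74529 / 76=980.64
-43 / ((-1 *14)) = 43 / 14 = 3.07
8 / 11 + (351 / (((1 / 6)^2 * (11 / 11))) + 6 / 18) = 417023 / 33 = 12637.06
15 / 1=15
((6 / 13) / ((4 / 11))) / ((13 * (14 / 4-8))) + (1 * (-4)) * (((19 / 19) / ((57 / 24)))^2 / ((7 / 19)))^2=-8501267 / 8968323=-0.95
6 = 6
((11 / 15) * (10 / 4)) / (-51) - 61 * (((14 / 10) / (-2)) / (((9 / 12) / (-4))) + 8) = -1095127 / 1530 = -715.77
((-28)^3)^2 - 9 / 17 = 8192135159 / 17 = 481890303.47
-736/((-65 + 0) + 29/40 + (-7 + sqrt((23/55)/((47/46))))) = 5416960 * sqrt(5170)/4201941357 + 43393588480/4201941357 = 10.42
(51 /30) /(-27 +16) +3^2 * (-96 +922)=7433.85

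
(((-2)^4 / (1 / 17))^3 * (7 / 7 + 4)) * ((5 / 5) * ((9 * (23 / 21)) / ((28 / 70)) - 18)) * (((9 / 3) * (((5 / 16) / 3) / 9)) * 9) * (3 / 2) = 2193163200 / 7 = 313309028.57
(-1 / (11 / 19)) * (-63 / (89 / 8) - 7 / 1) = 21413 / 979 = 21.87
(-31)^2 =961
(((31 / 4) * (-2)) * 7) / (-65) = 1.67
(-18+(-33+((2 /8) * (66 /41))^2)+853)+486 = 8661601 /6724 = 1288.16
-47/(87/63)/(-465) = 329/4495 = 0.07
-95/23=-4.13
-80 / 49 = -1.63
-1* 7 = -7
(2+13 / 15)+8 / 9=169 / 45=3.76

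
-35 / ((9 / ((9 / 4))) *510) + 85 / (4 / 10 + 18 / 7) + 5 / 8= 29.21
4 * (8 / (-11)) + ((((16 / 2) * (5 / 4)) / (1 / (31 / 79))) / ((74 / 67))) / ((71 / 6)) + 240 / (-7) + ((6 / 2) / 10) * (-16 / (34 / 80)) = -48.19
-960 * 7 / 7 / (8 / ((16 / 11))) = -1920 / 11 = -174.55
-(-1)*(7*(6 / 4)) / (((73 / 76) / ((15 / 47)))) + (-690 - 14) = -700.51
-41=-41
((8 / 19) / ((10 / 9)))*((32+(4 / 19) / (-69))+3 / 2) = 526974 / 41515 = 12.69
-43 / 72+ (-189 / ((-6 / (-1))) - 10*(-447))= 319529 / 72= 4437.90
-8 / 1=-8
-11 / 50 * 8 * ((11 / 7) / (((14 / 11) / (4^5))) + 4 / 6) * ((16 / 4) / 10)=-16363952 / 18375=-890.56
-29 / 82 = -0.35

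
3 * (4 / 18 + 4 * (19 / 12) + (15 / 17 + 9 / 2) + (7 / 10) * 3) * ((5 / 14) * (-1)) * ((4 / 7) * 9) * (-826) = 7603212 / 119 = 63892.54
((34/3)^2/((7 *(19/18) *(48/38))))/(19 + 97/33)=0.63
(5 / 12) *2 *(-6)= -5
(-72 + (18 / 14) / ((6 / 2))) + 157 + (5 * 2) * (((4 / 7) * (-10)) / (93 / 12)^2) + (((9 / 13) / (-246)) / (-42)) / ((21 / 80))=6360754874 / 75295311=84.48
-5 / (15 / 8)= -2.67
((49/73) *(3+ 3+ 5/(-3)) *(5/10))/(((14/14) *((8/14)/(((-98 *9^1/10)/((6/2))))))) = -218491/2920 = -74.83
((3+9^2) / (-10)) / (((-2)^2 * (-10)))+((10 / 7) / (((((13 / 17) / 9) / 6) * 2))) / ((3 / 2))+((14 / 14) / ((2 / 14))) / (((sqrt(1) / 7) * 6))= 42.00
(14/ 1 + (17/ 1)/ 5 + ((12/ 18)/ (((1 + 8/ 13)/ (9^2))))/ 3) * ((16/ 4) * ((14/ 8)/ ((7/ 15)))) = 2997/ 7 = 428.14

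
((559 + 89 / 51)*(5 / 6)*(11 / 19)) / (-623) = -786445 / 1811061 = -0.43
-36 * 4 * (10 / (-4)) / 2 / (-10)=-18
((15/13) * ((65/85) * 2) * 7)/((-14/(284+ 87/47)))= -201525/799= -252.22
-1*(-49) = 49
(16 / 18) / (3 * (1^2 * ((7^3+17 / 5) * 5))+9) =8 / 46845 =0.00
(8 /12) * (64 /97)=128 /291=0.44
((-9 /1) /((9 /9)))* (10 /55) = -18 /11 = -1.64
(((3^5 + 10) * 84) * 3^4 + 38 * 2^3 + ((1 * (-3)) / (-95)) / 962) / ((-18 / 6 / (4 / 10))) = -229562.13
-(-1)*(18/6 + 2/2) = 4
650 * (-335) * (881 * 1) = -191837750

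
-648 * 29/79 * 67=-15937.52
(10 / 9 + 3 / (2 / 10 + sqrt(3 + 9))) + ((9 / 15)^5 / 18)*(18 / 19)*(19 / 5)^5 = 150*sqrt(3) / 299 + 113099455448 / 26279296875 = 5.17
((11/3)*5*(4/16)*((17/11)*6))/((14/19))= 1615/28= 57.68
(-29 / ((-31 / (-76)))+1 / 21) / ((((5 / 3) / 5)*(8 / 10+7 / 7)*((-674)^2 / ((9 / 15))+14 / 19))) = -4394035 / 28094726562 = -0.00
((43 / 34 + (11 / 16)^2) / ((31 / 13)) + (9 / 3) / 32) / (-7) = -110941 / 944384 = -0.12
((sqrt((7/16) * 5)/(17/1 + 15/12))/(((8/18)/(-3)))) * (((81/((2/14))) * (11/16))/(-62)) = 168399 * sqrt(35)/289664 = 3.44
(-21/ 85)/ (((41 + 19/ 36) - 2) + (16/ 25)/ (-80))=-18900/ 3023263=-0.01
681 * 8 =5448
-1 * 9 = -9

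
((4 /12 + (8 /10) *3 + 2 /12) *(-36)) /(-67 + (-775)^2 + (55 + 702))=-18 /103675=-0.00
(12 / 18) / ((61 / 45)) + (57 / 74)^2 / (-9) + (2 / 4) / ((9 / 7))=2449457 / 3006324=0.81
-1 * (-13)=13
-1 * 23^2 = -529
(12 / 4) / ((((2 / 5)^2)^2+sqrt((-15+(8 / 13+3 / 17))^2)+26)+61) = 0.03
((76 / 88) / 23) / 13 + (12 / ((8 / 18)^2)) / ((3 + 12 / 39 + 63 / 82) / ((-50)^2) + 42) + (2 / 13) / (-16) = 848013506187 / 589043297128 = 1.44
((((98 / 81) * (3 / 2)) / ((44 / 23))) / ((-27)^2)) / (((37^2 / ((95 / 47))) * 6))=107065 / 334346303016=0.00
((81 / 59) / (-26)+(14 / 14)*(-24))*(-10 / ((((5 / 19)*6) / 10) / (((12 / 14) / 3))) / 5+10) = -117719 / 767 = -153.48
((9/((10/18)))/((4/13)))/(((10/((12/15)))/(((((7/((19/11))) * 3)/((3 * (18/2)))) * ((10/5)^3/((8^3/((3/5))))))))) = 27027/1520000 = 0.02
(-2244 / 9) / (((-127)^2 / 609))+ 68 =944928 / 16129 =58.59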